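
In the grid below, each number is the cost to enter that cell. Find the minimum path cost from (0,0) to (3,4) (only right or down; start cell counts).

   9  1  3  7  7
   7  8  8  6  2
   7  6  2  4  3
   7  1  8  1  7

One optimal route is (0,0) (0,1) (0,2) (1,2) (2,2) (2,3) (3,3) (3,4).
Its cost is 9 + 1 + 3 + 8 + 2 + 4 + 1 + 7 = 35.

35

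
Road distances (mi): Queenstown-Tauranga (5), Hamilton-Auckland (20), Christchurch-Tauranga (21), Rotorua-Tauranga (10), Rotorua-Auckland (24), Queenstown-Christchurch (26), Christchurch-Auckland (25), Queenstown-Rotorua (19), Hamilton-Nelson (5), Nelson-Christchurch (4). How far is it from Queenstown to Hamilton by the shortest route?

Comparing a few candidate routes:
Queenstown → Tauranga → Rotorua → Auckland → Hamilton: 5 + 10 + 24 + 20 = 59
Queenstown → Rotorua → Tauranga → Christchurch → Nelson → Hamilton: 19 + 10 + 21 + 4 + 5 = 59
Queenstown → Christchurch → Nelson → Hamilton: 26 + 4 + 5 = 35
Queenstown → Tauranga → Christchurch → Nelson → Hamilton: 5 + 21 + 4 + 5 = 35
Queenstown → Rotorua → Auckland → Hamilton: 19 + 24 + 20 = 63
Shortest: 35 mi.

35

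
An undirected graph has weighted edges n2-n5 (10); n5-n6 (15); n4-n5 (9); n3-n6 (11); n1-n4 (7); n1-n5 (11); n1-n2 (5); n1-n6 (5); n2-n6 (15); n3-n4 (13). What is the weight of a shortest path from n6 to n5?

Some routes from n6 to n5:
n6 - n2 - n5: 15 + 10 = 25
n6 - n5: 15
n6 - n1 - n4 - n5: 5 + 7 + 9 = 21
n6 - n2 - n1 - n5: 15 + 5 + 11 = 31
n6 - n1 - n5: 5 + 11 = 16
n6 - n1 - n2 - n5: 5 + 5 + 10 = 20
Best route has total 15.

15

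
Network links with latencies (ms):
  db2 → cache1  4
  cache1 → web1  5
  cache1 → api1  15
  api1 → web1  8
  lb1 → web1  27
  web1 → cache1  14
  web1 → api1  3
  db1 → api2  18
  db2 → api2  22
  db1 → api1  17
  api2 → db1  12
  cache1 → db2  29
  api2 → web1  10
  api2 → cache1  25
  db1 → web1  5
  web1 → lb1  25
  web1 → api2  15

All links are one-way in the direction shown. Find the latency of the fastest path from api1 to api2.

23

Paths from api1 to api2:
api1 → web1 → cache1 → db2 → api2: 8 + 14 + 29 + 22 = 73
api1 → web1 → api2: 8 + 15 = 23
Best route has total 23 ms.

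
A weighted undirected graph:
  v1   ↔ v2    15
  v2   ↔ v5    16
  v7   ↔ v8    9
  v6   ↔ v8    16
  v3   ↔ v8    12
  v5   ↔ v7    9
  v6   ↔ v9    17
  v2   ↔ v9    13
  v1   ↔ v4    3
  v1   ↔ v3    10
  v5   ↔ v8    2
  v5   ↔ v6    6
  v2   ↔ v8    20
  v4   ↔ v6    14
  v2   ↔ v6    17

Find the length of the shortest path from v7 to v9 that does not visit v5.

42

Some routes from v7 to v9 avoiding v5:
v7 -> v8 -> v2 -> v9: 9 + 20 + 13 = 42
v7 -> v8 -> v6 -> v9: 9 + 16 + 17 = 42
v7 -> v8 -> v6 -> v2 -> v9: 9 + 16 + 17 + 13 = 55
v7 -> v8 -> v3 -> v1 -> v2 -> v9: 9 + 12 + 10 + 15 + 13 = 59
The minimum is 42.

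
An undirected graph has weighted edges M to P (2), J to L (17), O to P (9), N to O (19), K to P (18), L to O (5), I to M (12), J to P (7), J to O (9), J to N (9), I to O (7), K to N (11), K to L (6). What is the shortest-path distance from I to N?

25

Some routes from I to N:
I - O - N: 7 + 19 = 26
I - O - L - J - N: 7 + 5 + 17 + 9 = 38
I - O - L - K - N: 7 + 5 + 6 + 11 = 29
I - O - J - N: 7 + 9 + 9 = 25
I - O - P - J - N: 7 + 9 + 7 + 9 = 32
I - M - P - J - N: 12 + 2 + 7 + 9 = 30
Best route has total 25.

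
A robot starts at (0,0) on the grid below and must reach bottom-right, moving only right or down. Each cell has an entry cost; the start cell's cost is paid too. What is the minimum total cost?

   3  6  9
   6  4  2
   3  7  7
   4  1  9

Path [0,0] → [1,0] → [2,0] → [3,0] → [3,1] → [3,2]: 3 + 6 + 3 + 4 + 1 + 9 = 26.

26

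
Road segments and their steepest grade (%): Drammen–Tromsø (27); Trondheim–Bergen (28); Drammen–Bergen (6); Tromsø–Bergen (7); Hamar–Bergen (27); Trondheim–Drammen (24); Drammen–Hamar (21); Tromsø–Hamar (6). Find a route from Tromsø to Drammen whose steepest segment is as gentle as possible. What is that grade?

7

Comparing a few candidate routes:
Tromsø -> Hamar -> Drammen: max(6, 21) = 21
Tromsø -> Hamar -> Bergen -> Drammen: max(6, 27, 6) = 27
Tromsø -> Drammen: max(27) = 27
Tromsø -> Bergen -> Drammen: max(7, 6) = 7
The minimum achievable maximum is 7%.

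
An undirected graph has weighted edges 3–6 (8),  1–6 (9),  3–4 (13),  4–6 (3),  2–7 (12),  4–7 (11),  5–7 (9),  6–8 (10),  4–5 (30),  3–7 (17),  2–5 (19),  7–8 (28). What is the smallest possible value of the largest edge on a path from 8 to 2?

12

Checking several routes:
8 → 6 → 4 → 3 → 7 → 2: max(10, 3, 13, 17, 12) = 17
8 → 6 → 3 → 4 → 7 → 5 → 2: max(10, 8, 13, 11, 9, 19) = 19
8 → 6 → 3 → 4 → 7 → 2: max(10, 8, 13, 11, 12) = 13
8 → 6 → 3 → 7 → 5 → 2: max(10, 8, 17, 9, 19) = 19
8 → 6 → 3 → 7 → 2: max(10, 8, 17, 12) = 17
8 → 6 → 4 → 7 → 2: max(10, 3, 11, 12) = 12
The minimum achievable maximum is 12.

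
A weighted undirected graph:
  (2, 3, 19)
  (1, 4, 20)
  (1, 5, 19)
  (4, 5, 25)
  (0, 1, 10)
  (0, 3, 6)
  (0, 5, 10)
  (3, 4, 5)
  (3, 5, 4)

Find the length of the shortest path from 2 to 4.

24

A few of the 2→4 routes:
2 → 3 → 4: 19 + 5 = 24
2 → 3 → 5 → 1 → 4: 19 + 4 + 19 + 20 = 62
2 → 3 → 0 → 1 → 4: 19 + 6 + 10 + 20 = 55
2 → 3 → 0 → 5 → 4: 19 + 6 + 10 + 25 = 60
2 → 3 → 5 → 4: 19 + 4 + 25 = 48
Best route has total 24.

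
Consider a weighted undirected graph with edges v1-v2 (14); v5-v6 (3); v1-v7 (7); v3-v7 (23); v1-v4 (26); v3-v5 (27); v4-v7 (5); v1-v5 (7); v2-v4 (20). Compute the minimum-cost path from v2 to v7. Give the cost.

Candidate routes:
v2→v4→v7: 20 + 5 = 25
v2→v4→v1→v5→v3→v7: 20 + 26 + 7 + 27 + 23 = 103
v2→v1→v7: 14 + 7 = 21
v2→v1→v5→v3→v7: 14 + 7 + 27 + 23 = 71
v2→v4→v1→v7: 20 + 26 + 7 = 53
v2→v1→v4→v7: 14 + 26 + 5 = 45
Best route has total 21.

21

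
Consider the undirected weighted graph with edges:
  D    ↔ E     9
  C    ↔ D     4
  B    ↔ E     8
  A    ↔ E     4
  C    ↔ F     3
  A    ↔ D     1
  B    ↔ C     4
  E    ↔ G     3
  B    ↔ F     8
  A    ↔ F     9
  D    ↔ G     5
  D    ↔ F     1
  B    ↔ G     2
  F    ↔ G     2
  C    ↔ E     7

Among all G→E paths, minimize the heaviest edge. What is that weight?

3

A few of the G→E routes:
G - B - C - F - D - A - E: max(2, 4, 3, 1, 1, 4) = 4
G - F - D - A - E: max(2, 1, 1, 4) = 4
G - B - C - D - A - E: max(2, 4, 4, 1, 4) = 4
G - E: max(3) = 3
G - F - C - D - A - E: max(2, 3, 4, 1, 4) = 4
Best route has worst link 3.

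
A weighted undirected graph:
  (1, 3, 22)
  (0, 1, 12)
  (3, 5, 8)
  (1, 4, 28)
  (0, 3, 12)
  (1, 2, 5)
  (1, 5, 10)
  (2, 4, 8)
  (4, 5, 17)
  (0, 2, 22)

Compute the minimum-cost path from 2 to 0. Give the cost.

A few of the 2→0 routes:
2→1→0: 5 + 12 = 17
2→1→3→0: 5 + 22 + 12 = 39
2→1→5→3→0: 5 + 10 + 8 + 12 = 35
2→4→5→3→0: 8 + 17 + 8 + 12 = 45
2→4→5→1→0: 8 + 17 + 10 + 12 = 47
2→0: 22
The minimum is 17.

17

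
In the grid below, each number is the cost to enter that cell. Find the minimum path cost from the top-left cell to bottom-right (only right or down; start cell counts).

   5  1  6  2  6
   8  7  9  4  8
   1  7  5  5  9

Best path: r0c0 -> r0c1 -> r0c2 -> r0c3 -> r1c3 -> r2c3 -> r2c4
Cost: 5 + 1 + 6 + 2 + 4 + 5 + 9 = 32

32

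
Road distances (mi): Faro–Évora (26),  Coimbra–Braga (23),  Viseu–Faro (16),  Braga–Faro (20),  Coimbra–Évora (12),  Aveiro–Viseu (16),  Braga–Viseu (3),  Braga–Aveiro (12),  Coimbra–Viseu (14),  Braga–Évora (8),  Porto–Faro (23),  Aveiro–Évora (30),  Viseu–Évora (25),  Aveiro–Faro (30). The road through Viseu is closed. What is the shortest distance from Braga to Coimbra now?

Comparing a few candidate routes:
Braga→Évora→Coimbra: 8 + 12 = 20
Braga→Faro→Évora→Coimbra: 20 + 26 + 12 = 58
Braga→Coimbra: 23
Braga→Aveiro→Évora→Coimbra: 12 + 30 + 12 = 54
The minimum is 20 mi.

20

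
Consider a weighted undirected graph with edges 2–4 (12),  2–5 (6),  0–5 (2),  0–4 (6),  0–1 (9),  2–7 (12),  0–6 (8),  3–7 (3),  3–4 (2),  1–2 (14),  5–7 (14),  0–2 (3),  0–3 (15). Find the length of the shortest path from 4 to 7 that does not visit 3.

A few of the 4→7 routes:
4 - 0 - 2 - 7: 6 + 3 + 12 = 21
4 - 2 - 7: 12 + 12 = 24
4 - 0 - 5 - 7: 6 + 2 + 14 = 22
Shortest: 21.

21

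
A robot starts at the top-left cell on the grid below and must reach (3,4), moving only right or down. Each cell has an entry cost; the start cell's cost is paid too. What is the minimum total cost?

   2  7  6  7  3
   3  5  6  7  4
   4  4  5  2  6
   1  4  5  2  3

One optimal route is [0,0] -> [1,0] -> [2,0] -> [3,0] -> [3,1] -> [3,2] -> [3,3] -> [3,4].
Its cost is 2 + 3 + 4 + 1 + 4 + 5 + 2 + 3 = 24.

24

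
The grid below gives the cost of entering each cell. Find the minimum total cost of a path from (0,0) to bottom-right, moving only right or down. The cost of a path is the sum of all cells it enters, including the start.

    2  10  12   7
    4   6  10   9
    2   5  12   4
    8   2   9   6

30

Best path: (0,0)→(1,0)→(2,0)→(2,1)→(3,1)→(3,2)→(3,3)
Cost: 2 + 4 + 2 + 5 + 2 + 9 + 6 = 30
(Top row then right column would cost 50.)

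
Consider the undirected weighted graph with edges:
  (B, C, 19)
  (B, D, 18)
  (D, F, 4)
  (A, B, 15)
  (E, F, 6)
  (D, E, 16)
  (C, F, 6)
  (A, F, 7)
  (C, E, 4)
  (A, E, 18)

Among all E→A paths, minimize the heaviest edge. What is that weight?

Checking several routes:
E - D - B - A: max(16, 18, 15) = 18
E - F - A: max(6, 7) = 7
E - D - F - A: max(16, 4, 7) = 16
E - C - F - A: max(4, 6, 7) = 7
Smallest bottleneck: 7.

7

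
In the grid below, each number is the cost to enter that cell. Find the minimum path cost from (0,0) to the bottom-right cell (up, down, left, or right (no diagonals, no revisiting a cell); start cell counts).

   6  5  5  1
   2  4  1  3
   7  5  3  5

Path r0c0→r1c0→r1c1→r1c2→r1c3→r2c3: 6 + 2 + 4 + 1 + 3 + 5 = 21.

21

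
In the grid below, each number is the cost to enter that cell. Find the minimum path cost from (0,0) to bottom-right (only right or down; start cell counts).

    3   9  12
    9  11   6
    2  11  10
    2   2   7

Path r0c0 → r1c0 → r2c0 → r3c0 → r3c1 → r3c2: 3 + 9 + 2 + 2 + 2 + 7 = 25.

25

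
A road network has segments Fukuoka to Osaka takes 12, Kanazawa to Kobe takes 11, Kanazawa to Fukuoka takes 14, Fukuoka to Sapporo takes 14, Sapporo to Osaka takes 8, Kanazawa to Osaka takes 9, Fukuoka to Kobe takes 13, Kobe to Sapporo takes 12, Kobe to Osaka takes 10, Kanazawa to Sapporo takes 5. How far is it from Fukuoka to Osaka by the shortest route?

A few of the Fukuoka→Osaka routes:
Fukuoka→Osaka: 12
Fukuoka→Kobe→Osaka: 13 + 10 = 23
Fukuoka→Kanazawa→Sapporo→Osaka: 14 + 5 + 8 = 27
Fukuoka→Kanazawa→Osaka: 14 + 9 = 23
Fukuoka→Sapporo→Osaka: 14 + 8 = 22
The minimum is 12.

12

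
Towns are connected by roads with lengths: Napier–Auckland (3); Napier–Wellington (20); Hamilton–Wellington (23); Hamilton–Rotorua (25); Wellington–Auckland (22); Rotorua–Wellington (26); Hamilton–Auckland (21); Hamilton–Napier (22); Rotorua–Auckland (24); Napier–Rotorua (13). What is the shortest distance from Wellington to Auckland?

22

A few of the Wellington→Auckland routes:
Wellington - Rotorua - Auckland: 26 + 24 = 50
Wellington - Rotorua - Napier - Auckland: 26 + 13 + 3 = 42
Wellington - Hamilton - Napier - Auckland: 23 + 22 + 3 = 48
Wellington - Auckland: 22
Wellington - Napier - Auckland: 20 + 3 = 23
Wellington - Hamilton - Auckland: 23 + 21 = 44
The minimum is 22.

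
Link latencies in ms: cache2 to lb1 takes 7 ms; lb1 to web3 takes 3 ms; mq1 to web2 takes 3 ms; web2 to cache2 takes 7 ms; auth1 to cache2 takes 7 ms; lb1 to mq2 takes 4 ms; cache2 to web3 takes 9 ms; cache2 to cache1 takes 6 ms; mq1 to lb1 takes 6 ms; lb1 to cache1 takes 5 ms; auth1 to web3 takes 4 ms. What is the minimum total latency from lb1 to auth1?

7

Checking several routes:
lb1→web3→auth1: 3 + 4 = 7
lb1→cache2→auth1: 7 + 7 = 14
lb1→cache1→cache2→auth1: 5 + 6 + 7 = 18
Best route has total 7 ms.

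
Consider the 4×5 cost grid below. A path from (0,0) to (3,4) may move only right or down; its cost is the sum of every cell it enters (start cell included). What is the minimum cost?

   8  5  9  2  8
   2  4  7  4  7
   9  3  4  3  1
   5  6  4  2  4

Take [0,0] → [1,0] → [1,1] → [2,1] → [2,2] → [2,3] → [2,4] → [3,4] for a total of 8 + 2 + 4 + 3 + 4 + 3 + 1 + 4 = 29.

29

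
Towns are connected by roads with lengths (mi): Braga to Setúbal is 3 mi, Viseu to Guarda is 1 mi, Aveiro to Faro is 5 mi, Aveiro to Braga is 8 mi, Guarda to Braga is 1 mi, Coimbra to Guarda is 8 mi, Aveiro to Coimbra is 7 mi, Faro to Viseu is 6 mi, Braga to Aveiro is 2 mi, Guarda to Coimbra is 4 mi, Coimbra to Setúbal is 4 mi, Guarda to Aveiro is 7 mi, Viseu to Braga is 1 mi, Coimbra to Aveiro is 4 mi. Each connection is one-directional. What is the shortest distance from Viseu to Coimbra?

5

Paths from Viseu to Coimbra:
Viseu-Braga-Aveiro-Coimbra: 1 + 2 + 7 = 10
Viseu-Guarda-Braga-Aveiro-Coimbra: 1 + 1 + 2 + 7 = 11
Viseu-Guarda-Aveiro-Coimbra: 1 + 7 + 7 = 15
Viseu-Guarda-Coimbra: 1 + 4 = 5
Shortest: 5 mi.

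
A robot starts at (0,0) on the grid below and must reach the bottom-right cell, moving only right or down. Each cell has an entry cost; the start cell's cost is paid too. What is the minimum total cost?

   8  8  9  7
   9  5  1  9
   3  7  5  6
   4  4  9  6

Take (0,0) -> (0,1) -> (1,1) -> (1,2) -> (2,2) -> (2,3) -> (3,3) for a total of 8 + 8 + 5 + 1 + 5 + 6 + 6 = 39.
For comparison, the top-then-right route costs 53.

39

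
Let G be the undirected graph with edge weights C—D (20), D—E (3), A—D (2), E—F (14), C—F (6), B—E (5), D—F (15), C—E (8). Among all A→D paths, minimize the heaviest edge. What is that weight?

2

Paths from A to D:
A-D: max(2) = 2
Smallest bottleneck: 2.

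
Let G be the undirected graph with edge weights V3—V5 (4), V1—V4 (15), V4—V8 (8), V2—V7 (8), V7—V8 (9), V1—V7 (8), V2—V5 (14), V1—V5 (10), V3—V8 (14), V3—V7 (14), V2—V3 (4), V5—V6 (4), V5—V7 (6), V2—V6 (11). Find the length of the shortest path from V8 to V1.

Checking several routes:
V8 -> V7 -> V5 -> V1: 9 + 6 + 10 = 25
V8 -> V7 -> V1: 9 + 8 = 17
V8 -> V4 -> V1: 8 + 15 = 23
Best route has total 17.

17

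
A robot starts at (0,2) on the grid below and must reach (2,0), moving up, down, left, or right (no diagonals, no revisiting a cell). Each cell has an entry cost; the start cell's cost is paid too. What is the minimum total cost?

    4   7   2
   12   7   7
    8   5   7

29

Path [0,2] -> [0,1] -> [1,1] -> [2,1] -> [2,0]: 2 + 7 + 7 + 5 + 8 = 29.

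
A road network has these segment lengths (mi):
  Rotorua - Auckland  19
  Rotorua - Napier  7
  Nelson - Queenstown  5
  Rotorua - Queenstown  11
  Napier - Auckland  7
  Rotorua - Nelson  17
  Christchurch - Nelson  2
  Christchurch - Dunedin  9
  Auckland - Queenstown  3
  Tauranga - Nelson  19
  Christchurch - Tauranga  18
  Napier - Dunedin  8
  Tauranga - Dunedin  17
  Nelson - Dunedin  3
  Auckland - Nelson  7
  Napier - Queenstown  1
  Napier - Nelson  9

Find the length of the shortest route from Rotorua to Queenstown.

8

Checking several routes:
Rotorua-Napier-Queenstown: 7 + 1 = 8
Rotorua-Queenstown: 11
Rotorua-Napier-Nelson-Queenstown: 7 + 9 + 5 = 21
Rotorua-Napier-Auckland-Queenstown: 7 + 7 + 3 = 17
Best route has total 8 mi.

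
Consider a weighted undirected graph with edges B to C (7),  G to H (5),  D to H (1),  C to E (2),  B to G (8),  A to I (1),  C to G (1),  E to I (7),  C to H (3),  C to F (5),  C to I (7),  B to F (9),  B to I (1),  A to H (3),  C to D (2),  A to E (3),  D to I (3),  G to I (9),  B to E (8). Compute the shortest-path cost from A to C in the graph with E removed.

6

Checking several routes:
A -> H -> D -> C: 3 + 1 + 2 = 6
A -> I -> D -> H -> C: 1 + 3 + 1 + 3 = 8
A -> I -> C: 1 + 7 = 8
A -> H -> C: 3 + 3 = 6
A -> H -> G -> C: 3 + 5 + 1 = 9
A -> I -> D -> C: 1 + 3 + 2 = 6
Shortest: 6.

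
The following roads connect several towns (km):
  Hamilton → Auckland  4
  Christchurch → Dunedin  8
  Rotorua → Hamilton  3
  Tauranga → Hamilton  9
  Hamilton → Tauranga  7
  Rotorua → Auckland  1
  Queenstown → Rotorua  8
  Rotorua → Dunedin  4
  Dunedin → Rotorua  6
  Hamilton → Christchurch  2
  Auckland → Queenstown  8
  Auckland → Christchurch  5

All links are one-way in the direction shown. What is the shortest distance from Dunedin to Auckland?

7

Routes from Dunedin to Auckland:
Dunedin→Rotorua→Auckland: 6 + 1 = 7
Dunedin→Rotorua→Hamilton→Auckland: 6 + 3 + 4 = 13
Best route has total 7 km.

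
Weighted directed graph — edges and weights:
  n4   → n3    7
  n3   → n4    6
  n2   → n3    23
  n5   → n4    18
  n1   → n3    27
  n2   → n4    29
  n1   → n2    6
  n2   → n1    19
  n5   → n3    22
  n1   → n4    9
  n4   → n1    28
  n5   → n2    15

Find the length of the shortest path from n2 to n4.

28

Candidate routes:
n2 -> n1 -> n4: 19 + 9 = 28
n2 -> n4: 29
n2 -> n3 -> n4: 23 + 6 = 29
n2 -> n1 -> n3 -> n4: 19 + 27 + 6 = 52
The minimum is 28.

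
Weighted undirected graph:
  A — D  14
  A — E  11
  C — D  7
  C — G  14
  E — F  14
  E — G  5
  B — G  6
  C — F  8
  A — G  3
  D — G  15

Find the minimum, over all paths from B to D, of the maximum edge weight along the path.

14

Some routes from B to D:
B → G → E → A → D: max(6, 5, 11, 14) = 14
B → G → A → E → F → C → D: max(6, 3, 11, 14, 8, 7) = 14
B → G → E → F → C → D: max(6, 5, 14, 8, 7) = 14
B → G → A → D: max(6, 3, 14) = 14
The minimum achievable maximum is 14.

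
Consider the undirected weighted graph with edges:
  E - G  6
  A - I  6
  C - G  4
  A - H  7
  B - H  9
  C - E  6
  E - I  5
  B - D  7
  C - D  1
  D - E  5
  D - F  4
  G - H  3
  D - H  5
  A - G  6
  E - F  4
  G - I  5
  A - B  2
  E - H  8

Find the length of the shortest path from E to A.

Some routes from E to A:
E → G → A: 6 + 6 = 12
E → I → A: 5 + 6 = 11
E → D → B → A: 5 + 7 + 2 = 14
E → H → A: 8 + 7 = 15
Shortest: 11.

11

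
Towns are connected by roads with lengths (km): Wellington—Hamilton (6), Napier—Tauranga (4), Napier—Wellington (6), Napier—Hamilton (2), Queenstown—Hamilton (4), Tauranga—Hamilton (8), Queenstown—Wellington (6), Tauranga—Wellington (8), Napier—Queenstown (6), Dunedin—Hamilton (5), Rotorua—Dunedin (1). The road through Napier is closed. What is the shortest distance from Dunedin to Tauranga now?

13

Paths from Dunedin to Tauranga avoiding Napier:
Dunedin - Hamilton - Tauranga: 5 + 8 = 13
Dunedin - Hamilton - Wellington - Tauranga: 5 + 6 + 8 = 19
Dunedin - Hamilton - Queenstown - Wellington - Tauranga: 5 + 4 + 6 + 8 = 23
The minimum is 13 km.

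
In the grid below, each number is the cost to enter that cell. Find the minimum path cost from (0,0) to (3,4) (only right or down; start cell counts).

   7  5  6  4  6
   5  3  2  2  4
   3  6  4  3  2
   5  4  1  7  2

26

Cheapest: (0,0) → (0,1) → (1,1) → (1,2) → (1,3) → (2,3) → (2,4) → (3,4)
  7 + 5 + 3 + 2 + 2 + 3 + 2 + 2 = 26
(Top row then right column would cost 36.)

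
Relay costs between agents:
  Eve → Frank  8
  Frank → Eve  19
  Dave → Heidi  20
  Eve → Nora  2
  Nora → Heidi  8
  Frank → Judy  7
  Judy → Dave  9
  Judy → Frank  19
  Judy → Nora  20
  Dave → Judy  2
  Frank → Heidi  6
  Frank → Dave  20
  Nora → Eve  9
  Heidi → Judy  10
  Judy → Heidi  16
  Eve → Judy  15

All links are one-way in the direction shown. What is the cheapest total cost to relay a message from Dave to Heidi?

18

Candidate routes:
Dave-Judy-Frank-Eve-Nora-Heidi: 2 + 19 + 19 + 2 + 8 = 50
Dave-Judy-Nora-Heidi: 2 + 20 + 8 = 30
Dave-Judy-Heidi: 2 + 16 = 18
Dave-Judy-Frank-Heidi: 2 + 19 + 6 = 27
Dave-Judy-Nora-Eve-Frank-Heidi: 2 + 20 + 9 + 8 + 6 = 45
Dave-Heidi: 20
Best route has total 18.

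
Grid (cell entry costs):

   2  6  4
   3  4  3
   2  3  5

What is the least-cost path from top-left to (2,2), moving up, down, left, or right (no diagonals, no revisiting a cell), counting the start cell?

Take r0c0 r1c0 r2c0 r2c1 r2c2 for a total of 2 + 3 + 2 + 3 + 5 = 15.

15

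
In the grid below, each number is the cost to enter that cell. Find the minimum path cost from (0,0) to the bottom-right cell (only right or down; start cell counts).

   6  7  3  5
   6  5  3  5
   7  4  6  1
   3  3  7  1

26

Cheapest: [0,0] [0,1] [0,2] [1,2] [1,3] [2,3] [3,3]
  6 + 7 + 3 + 3 + 5 + 1 + 1 = 26
For comparison, the top-then-right route costs 28.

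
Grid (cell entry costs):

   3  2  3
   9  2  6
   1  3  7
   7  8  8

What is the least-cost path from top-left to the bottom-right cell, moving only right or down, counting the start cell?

Path [0,0] [0,1] [1,1] [2,1] [2,2] [3,2]: 3 + 2 + 2 + 3 + 7 + 8 = 25.
For comparison, the top-then-right route costs 29.

25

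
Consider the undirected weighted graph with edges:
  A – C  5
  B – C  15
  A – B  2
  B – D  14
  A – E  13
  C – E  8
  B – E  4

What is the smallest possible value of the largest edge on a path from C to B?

Candidate routes:
C -> A -> E -> B: max(5, 13, 4) = 13
C -> B: max(15) = 15
C -> E -> B: max(8, 4) = 8
C -> E -> A -> B: max(8, 13, 2) = 13
C -> A -> B: max(5, 2) = 5
Smallest bottleneck: 5.

5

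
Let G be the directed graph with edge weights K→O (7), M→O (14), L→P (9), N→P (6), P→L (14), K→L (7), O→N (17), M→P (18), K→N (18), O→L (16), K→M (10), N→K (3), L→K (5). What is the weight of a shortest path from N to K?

3

Candidate routes:
N-K: 3
N-P-L-K: 6 + 14 + 5 = 25
Best route has total 3.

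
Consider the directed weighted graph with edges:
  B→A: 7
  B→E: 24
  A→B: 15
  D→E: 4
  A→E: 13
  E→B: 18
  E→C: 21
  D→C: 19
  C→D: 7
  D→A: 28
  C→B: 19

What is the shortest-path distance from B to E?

Candidate routes:
B → A → E: 7 + 13 = 20
B → E: 24
Shortest: 20.

20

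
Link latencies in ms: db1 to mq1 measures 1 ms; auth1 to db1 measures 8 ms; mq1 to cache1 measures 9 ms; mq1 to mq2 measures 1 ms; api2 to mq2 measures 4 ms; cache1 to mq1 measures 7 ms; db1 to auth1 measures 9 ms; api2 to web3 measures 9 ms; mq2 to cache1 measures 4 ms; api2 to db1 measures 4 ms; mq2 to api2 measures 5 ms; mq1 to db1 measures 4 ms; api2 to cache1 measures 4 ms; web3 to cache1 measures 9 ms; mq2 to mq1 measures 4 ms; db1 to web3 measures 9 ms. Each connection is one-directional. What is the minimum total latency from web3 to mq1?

16

Routes from web3 to mq1:
web3→cache1→mq1: 9 + 7 = 16
Shortest: 16 ms.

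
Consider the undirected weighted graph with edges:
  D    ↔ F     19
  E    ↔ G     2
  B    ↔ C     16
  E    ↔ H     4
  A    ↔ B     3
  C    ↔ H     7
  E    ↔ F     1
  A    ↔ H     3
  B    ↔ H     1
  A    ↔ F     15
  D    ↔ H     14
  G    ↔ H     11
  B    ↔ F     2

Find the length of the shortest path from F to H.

3

Some routes from F to H:
F → E → G → H: 1 + 2 + 11 = 14
F → E → H: 1 + 4 = 5
F → B → A → H: 2 + 3 + 3 = 8
F → B → H: 2 + 1 = 3
The minimum is 3.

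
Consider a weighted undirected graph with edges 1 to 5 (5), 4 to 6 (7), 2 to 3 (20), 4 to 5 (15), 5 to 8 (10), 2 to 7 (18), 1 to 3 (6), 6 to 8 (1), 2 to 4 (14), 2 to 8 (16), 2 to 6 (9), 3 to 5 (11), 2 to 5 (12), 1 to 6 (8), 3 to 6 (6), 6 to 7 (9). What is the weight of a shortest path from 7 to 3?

Comparing a few candidate routes:
7→6→1→3: 9 + 8 + 6 = 23
7→6→8→5→1→3: 9 + 1 + 10 + 5 + 6 = 31
7→6→3: 9 + 6 = 15
The minimum is 15.

15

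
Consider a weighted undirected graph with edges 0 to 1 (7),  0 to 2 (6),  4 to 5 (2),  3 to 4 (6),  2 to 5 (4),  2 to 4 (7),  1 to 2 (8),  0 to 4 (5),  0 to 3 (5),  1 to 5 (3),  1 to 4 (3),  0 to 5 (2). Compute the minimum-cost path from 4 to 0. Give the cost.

4

Checking several routes:
4→0: 5
4→3→0: 6 + 5 = 11
4→1→5→0: 3 + 3 + 2 = 8
4→1→0: 3 + 7 = 10
4→5→0: 2 + 2 = 4
Shortest: 4.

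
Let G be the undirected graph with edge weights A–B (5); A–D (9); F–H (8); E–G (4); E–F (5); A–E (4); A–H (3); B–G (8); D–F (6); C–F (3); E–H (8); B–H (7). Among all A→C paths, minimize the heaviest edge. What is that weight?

5

Comparing a few candidate routes:
A -> B -> G -> E -> F -> C: max(5, 8, 4, 5, 3) = 8
A -> E -> H -> F -> C: max(4, 8, 8, 3) = 8
A -> B -> G -> E -> H -> F -> C: max(5, 8, 4, 8, 8, 3) = 8
A -> E -> F -> C: max(4, 5, 3) = 5
A -> E -> G -> B -> H -> F -> C: max(4, 4, 8, 7, 8, 3) = 8
Best route has worst link 5.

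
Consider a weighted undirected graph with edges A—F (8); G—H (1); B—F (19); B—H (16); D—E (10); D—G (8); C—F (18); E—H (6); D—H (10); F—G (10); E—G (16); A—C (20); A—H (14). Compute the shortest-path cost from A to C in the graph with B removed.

Checking several routes:
A → C: 20
A → H → G → F → C: 14 + 1 + 10 + 18 = 43
A → F → C: 8 + 18 = 26
Shortest: 20.

20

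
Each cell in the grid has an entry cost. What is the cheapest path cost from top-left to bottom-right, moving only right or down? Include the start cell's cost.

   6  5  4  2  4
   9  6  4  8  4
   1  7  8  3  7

Cheapest: [0,0]→[0,1]→[0,2]→[0,3]→[0,4]→[1,4]→[2,4]
  6 + 5 + 4 + 2 + 4 + 4 + 7 = 32

32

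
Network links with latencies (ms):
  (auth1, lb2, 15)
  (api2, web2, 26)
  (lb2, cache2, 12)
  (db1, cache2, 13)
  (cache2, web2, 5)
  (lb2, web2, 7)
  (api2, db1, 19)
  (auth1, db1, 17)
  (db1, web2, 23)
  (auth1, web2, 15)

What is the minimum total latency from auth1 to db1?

17

Comparing a few candidate routes:
auth1-lb2-web2-db1: 15 + 7 + 23 = 45
auth1-web2-cache2-db1: 15 + 5 + 13 = 33
auth1-web2-db1: 15 + 23 = 38
auth1-db1: 17
auth1-lb2-web2-cache2-db1: 15 + 7 + 5 + 13 = 40
auth1-lb2-cache2-db1: 15 + 12 + 13 = 40
Shortest: 17 ms.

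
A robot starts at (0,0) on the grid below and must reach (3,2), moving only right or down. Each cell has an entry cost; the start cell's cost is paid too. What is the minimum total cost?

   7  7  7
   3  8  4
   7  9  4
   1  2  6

26

Best path: [0,0] → [1,0] → [2,0] → [3,0] → [3,1] → [3,2]
Cost: 7 + 3 + 7 + 1 + 2 + 6 = 26
For comparison, the top-then-right route costs 35.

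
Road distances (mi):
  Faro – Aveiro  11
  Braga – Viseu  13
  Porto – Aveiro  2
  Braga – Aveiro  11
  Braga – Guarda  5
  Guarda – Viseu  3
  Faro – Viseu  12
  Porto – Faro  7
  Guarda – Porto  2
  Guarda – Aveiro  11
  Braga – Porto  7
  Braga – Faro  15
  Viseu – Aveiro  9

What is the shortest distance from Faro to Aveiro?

9

A few of the Faro→Aveiro routes:
Faro -> Porto -> Guarda -> Viseu -> Aveiro: 7 + 2 + 3 + 9 = 21
Faro -> Viseu -> Guarda -> Porto -> Aveiro: 12 + 3 + 2 + 2 = 19
Faro -> Porto -> Guarda -> Aveiro: 7 + 2 + 11 = 20
Faro -> Viseu -> Aveiro: 12 + 9 = 21
Faro -> Porto -> Aveiro: 7 + 2 = 9
Faro -> Aveiro: 11
The minimum is 9 mi.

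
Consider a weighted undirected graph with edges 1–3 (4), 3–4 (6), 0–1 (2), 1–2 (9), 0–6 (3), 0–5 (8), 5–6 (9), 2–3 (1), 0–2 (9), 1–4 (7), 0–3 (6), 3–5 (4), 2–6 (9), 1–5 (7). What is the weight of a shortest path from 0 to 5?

Comparing a few candidate routes:
0→5: 8
0→1→3→5: 2 + 4 + 4 = 10
0→1→5: 2 + 7 = 9
The minimum is 8.

8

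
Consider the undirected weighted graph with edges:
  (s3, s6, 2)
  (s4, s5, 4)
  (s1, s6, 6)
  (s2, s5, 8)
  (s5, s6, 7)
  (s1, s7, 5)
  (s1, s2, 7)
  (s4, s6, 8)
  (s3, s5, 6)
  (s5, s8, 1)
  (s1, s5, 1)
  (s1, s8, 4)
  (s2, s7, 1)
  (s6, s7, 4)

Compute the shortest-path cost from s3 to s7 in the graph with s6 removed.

12

Checking several routes:
s3-s5-s1-s7: 6 + 1 + 5 = 12
s3-s5-s2-s7: 6 + 8 + 1 = 15
s3-s5-s1-s2-s7: 6 + 1 + 7 + 1 = 15
Shortest: 12.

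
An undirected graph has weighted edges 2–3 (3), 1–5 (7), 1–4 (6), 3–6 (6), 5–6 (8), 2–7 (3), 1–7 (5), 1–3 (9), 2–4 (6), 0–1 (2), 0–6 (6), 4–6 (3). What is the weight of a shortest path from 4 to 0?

8

Comparing a few candidate routes:
4→1→0: 6 + 2 = 8
4→6→0: 3 + 6 = 9
4→2→7→1→0: 6 + 3 + 5 + 2 = 16
Shortest: 8.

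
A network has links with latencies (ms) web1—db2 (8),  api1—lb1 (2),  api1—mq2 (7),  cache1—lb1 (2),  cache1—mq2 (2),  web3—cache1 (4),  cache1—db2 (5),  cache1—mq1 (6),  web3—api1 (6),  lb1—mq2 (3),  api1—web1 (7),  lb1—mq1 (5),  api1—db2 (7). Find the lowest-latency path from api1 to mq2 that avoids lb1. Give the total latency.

7

Candidate routes:
api1 -> web1 -> db2 -> cache1 -> mq2: 7 + 8 + 5 + 2 = 22
api1 -> mq2: 7
api1 -> web3 -> cache1 -> mq2: 6 + 4 + 2 = 12
api1 -> db2 -> cache1 -> mq2: 7 + 5 + 2 = 14
Shortest: 7 ms.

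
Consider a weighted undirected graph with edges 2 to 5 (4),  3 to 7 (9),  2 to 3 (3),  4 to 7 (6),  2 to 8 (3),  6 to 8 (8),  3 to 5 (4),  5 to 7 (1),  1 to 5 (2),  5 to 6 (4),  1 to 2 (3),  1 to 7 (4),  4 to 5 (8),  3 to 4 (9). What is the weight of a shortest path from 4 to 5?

7

A few of the 4→5 routes:
4 -> 7 -> 1 -> 5: 6 + 4 + 2 = 12
4 -> 7 -> 5: 6 + 1 = 7
4 -> 5: 8
4 -> 3 -> 2 -> 5: 9 + 3 + 4 = 16
4 -> 7 -> 1 -> 2 -> 5: 6 + 4 + 3 + 4 = 17
4 -> 3 -> 5: 9 + 4 = 13
Best route has total 7.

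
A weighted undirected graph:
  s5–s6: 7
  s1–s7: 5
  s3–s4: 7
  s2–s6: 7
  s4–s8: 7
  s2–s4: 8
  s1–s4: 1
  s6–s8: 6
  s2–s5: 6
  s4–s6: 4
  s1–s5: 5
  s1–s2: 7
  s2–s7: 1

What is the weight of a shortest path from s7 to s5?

Checking several routes:
s7 - s2 - s5: 1 + 6 = 7
s7 - s1 - s5: 5 + 5 = 10
s7 - s2 - s1 - s5: 1 + 7 + 5 = 13
s7 - s2 - s6 - s5: 1 + 7 + 7 = 15
Shortest: 7.

7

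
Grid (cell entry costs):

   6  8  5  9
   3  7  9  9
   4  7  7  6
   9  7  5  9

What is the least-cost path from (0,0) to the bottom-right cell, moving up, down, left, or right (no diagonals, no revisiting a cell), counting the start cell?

41

Cheapest: (0,0) → (1,0) → (2,0) → (2,1) → (2,2) → (3,2) → (3,3)
  6 + 3 + 4 + 7 + 7 + 5 + 9 = 41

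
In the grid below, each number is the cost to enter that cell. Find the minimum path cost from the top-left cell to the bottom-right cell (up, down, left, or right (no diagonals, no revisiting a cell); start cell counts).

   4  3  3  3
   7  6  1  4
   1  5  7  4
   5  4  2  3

22

One optimal route is r0c0→r0c1→r0c2→r1c2→r1c3→r2c3→r3c3.
Its cost is 4 + 3 + 3 + 1 + 4 + 4 + 3 = 22.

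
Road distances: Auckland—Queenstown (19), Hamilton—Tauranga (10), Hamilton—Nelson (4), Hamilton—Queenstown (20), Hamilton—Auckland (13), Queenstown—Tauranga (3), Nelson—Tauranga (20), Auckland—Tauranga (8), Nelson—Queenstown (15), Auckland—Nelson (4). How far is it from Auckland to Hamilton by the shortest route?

Some routes from Auckland to Hamilton:
Auckland -> Tauranga -> Queenstown -> Nelson -> Hamilton: 8 + 3 + 15 + 4 = 30
Auckland -> Hamilton: 13
Auckland -> Tauranga -> Queenstown -> Hamilton: 8 + 3 + 20 = 31
Auckland -> Tauranga -> Hamilton: 8 + 10 = 18
Auckland -> Nelson -> Hamilton: 4 + 4 = 8
The minimum is 8.

8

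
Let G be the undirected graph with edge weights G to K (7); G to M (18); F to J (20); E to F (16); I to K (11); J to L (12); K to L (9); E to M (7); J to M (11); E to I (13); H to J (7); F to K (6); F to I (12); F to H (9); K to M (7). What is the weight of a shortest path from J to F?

16

Some routes from J to F:
J-M-K-F: 11 + 7 + 6 = 24
J-M-E-F: 11 + 7 + 16 = 34
J-L-K-F: 12 + 9 + 6 = 27
J-F: 20
J-H-F: 7 + 9 = 16
The minimum is 16.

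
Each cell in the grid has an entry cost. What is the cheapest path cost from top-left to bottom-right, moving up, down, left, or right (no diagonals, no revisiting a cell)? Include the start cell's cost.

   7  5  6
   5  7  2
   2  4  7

25

Cheapest: [0,0] [1,0] [2,0] [2,1] [2,2]
  7 + 5 + 2 + 4 + 7 = 25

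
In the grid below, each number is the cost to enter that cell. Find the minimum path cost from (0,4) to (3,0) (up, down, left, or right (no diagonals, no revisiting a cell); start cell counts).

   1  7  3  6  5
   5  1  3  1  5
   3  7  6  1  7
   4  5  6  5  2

Path r0c4→r1c4→r1c3→r1c2→r1c1→r1c0→r2c0→r3c0: 5 + 5 + 1 + 3 + 1 + 5 + 3 + 4 = 27.

27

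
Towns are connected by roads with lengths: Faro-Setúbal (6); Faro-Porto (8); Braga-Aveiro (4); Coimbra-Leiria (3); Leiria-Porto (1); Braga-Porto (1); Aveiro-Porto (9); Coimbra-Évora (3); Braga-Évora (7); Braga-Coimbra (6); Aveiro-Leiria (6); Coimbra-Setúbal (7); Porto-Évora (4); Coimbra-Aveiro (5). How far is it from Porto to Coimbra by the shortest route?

Checking several routes:
Porto→Leiria→Coimbra: 1 + 3 = 4
Porto→Braga→Coimbra: 1 + 6 = 7
Porto→Braga→Aveiro→Coimbra: 1 + 4 + 5 = 10
Porto→Évora→Coimbra: 4 + 3 = 7
Shortest: 4.

4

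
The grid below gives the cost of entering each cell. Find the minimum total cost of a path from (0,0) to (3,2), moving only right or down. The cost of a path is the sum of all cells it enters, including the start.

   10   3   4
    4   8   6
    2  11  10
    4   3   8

One optimal route is r0c0 → r1c0 → r2c0 → r3c0 → r3c1 → r3c2.
Its cost is 10 + 4 + 2 + 4 + 3 + 8 = 31.
For comparison, the top-then-right route costs 41.

31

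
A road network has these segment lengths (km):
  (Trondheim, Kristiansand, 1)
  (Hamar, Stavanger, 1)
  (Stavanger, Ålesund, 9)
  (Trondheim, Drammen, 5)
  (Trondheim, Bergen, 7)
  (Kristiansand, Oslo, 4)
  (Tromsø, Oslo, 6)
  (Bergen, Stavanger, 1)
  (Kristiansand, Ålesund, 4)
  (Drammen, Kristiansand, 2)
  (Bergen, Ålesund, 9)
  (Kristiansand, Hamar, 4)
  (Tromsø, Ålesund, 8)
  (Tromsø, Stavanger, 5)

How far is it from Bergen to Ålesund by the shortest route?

9

A few of the Bergen→Ålesund routes:
Bergen-Ålesund: 9
Bergen-Stavanger-Ålesund: 1 + 9 = 10
Bergen-Stavanger-Tromsø-Ålesund: 1 + 5 + 8 = 14
Bergen-Trondheim-Kristiansand-Ålesund: 7 + 1 + 4 = 12
Bergen-Stavanger-Hamar-Kristiansand-Ålesund: 1 + 1 + 4 + 4 = 10
Best route has total 9 km.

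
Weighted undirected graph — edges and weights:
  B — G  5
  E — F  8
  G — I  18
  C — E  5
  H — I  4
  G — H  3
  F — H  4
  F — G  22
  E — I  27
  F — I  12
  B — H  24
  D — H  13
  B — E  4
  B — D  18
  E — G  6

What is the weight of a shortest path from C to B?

9

Comparing a few candidate routes:
C - E - F - I - H - G - B: 5 + 8 + 12 + 4 + 3 + 5 = 37
C - E - G - B: 5 + 6 + 5 = 16
C - E - F - H - G - B: 5 + 8 + 4 + 3 + 5 = 25
C - E - B: 5 + 4 = 9
Best route has total 9.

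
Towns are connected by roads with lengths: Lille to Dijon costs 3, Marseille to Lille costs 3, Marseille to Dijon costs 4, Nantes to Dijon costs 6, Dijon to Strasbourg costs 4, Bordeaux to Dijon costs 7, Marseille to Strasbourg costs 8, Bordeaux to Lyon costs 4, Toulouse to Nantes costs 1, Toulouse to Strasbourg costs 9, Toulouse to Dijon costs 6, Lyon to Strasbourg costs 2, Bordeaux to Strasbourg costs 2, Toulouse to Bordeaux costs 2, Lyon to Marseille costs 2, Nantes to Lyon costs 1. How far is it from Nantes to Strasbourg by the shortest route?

A few of the Nantes→Strasbourg routes:
Nantes → Toulouse → Bordeaux → Lyon → Strasbourg: 1 + 2 + 4 + 2 = 9
Nantes → Toulouse → Bordeaux → Strasbourg: 1 + 2 + 2 = 5
Nantes → Toulouse → Strasbourg: 1 + 9 = 10
Nantes → Lyon → Bordeaux → Strasbourg: 1 + 4 + 2 = 7
Nantes → Dijon → Strasbourg: 6 + 4 = 10
Nantes → Lyon → Strasbourg: 1 + 2 = 3
The minimum is 3.

3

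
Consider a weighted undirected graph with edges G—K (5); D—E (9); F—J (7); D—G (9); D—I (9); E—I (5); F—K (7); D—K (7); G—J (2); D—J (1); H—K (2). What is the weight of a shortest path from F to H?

9

Paths from F to H:
F - J - G - K - H: 7 + 2 + 5 + 2 = 16
F - J - D - K - H: 7 + 1 + 7 + 2 = 17
F - J - D - G - K - H: 7 + 1 + 9 + 5 + 2 = 24
F - J - G - D - K - H: 7 + 2 + 9 + 7 + 2 = 27
F - K - H: 7 + 2 = 9
The minimum is 9.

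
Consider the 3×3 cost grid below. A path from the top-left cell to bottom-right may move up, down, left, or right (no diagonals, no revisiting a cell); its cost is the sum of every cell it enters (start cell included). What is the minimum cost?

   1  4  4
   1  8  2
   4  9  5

16

One optimal route is [0,0] -> [0,1] -> [0,2] -> [1,2] -> [2,2].
Its cost is 1 + 4 + 4 + 2 + 5 = 16.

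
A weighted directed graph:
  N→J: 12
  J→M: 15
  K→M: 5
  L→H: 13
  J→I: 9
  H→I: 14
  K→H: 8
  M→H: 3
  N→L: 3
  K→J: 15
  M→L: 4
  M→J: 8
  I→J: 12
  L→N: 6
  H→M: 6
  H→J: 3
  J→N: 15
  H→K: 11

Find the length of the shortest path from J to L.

18

Candidate routes:
J -> M -> L: 15 + 4 = 19
J -> N -> L: 15 + 3 = 18
Best route has total 18.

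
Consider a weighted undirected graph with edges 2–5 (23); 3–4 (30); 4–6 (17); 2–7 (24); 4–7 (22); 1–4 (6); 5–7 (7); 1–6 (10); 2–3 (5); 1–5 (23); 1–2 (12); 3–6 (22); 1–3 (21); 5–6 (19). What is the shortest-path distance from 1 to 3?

17

A few of the 1→3 routes:
1-6-3: 10 + 22 = 32
1-2-3: 12 + 5 = 17
1-4-3: 6 + 30 = 36
1-3: 21
Shortest: 17.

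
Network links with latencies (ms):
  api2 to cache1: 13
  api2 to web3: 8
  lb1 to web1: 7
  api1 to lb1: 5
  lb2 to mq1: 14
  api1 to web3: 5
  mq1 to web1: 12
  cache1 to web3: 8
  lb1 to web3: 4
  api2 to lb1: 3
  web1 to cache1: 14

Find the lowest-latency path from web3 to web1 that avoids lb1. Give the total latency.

Routes from web3 to web1 avoiding lb1:
web3 -> cache1 -> web1: 8 + 14 = 22
web3 -> api2 -> cache1 -> web1: 8 + 13 + 14 = 35
The minimum is 22 ms.

22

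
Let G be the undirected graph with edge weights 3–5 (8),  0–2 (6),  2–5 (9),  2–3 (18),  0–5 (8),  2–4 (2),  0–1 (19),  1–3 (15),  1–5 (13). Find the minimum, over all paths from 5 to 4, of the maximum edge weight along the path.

8

Checking several routes:
5 - 1 - 3 - 2 - 4: max(13, 15, 18, 2) = 18
5 - 3 - 1 - 0 - 2 - 4: max(8, 15, 19, 6, 2) = 19
5 - 2 - 4: max(9, 2) = 9
5 - 0 - 2 - 4: max(8, 6, 2) = 8
5 - 3 - 2 - 4: max(8, 18, 2) = 18
5 - 1 - 0 - 2 - 4: max(13, 19, 6, 2) = 19
The minimum achievable maximum is 8.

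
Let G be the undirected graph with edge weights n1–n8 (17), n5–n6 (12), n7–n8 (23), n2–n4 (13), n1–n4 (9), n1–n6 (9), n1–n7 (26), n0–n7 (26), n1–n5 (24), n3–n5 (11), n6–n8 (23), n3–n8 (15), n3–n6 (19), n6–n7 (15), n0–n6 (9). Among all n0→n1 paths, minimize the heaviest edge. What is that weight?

Checking several routes:
n0 -> n6 -> n3 -> n8 -> n1: max(9, 19, 15, 17) = 19
n0 -> n6 -> n5 -> n3 -> n8 -> n1: max(9, 12, 11, 15, 17) = 17
n0 -> n6 -> n1: max(9, 9) = 9
Smallest bottleneck: 9.

9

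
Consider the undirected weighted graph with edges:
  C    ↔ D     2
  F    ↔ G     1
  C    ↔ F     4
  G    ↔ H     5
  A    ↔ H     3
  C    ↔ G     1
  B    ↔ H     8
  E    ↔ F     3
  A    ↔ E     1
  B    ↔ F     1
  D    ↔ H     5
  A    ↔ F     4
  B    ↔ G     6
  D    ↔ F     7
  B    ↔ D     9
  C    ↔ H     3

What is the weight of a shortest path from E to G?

A few of the E→G routes:
E → A → F → G: 1 + 4 + 1 = 6
E → A → H → C → G: 1 + 3 + 3 + 1 = 8
E → F → G: 3 + 1 = 4
Best route has total 4.

4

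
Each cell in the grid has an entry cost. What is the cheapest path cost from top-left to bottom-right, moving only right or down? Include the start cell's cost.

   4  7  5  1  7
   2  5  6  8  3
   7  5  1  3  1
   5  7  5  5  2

23

Best path: (0,0)→(1,0)→(1,1)→(2,1)→(2,2)→(2,3)→(2,4)→(3,4)
Cost: 4 + 2 + 5 + 5 + 1 + 3 + 1 + 2 = 23
(Top row then right column would cost 30.)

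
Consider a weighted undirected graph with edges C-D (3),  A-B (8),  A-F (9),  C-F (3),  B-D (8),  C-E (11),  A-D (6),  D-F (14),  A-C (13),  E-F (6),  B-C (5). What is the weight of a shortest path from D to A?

Some routes from D to A:
D -> C -> A: 3 + 13 = 16
D -> B -> A: 8 + 8 = 16
D -> C -> F -> A: 3 + 3 + 9 = 15
D -> A: 6
D -> C -> B -> A: 3 + 5 + 8 = 16
Best route has total 6.

6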